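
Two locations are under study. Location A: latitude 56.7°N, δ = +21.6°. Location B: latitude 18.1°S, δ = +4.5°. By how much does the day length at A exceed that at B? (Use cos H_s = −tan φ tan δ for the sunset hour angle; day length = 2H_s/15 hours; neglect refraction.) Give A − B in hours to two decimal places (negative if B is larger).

A: H_s = arccos(−tan 56.7° · tan 21.6°) = 127.07°, so 2H_s/15 = 16.9427 h.
B: H_s = arccos(−tan -18.1° · tan 4.5°) = 88.53°, so 2H_s/15 = 11.8040 h.
A − B = 16.9427 − 11.8040 = 5.1387 h.

+5.14 h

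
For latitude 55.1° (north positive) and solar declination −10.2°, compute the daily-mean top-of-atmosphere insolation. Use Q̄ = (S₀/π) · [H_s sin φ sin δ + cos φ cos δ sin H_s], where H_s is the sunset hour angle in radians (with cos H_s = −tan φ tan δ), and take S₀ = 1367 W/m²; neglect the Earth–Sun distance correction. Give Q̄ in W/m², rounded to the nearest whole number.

cos H_s = −tan(55.1°) · tan(-10.2°) = 0.2579, so H_s = arccos(0.2579) = 75.05°. In radians, H_s = 1.3099.
H_s sin φ sin δ = 1.3099 × 0.8202 × -0.1771 = -0.1903.
cos φ cos δ sin H_s = 0.5721 × 0.9842 × 0.9662 = 0.5440.
Q̄ = (1367/π) × (-0.1903 + 0.5440) = 435.13 × 0.3537 = 153.91 W/m².

154 W/m²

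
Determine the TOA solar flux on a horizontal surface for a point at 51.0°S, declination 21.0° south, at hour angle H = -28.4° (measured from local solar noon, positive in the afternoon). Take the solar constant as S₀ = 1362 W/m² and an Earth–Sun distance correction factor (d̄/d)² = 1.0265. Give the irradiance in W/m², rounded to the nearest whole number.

cos θ_z = sin φ sin δ + cos φ cos δ cos H = (-0.7771)(-0.3584) + (0.6293)(0.9336)(0.8796) = 0.7953.
Top-of-atmosphere irradiance = S₀ (d̄/d)² cos θ_z = 1362 × 1.0265 × 0.7953 = 1111.90 W/m².

1112 W/m²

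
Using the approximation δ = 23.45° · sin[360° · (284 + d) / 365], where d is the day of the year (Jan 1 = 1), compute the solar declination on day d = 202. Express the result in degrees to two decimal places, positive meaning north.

360 × (284 + 202) / 365 = 479.342°; sin(479.342°) = 0.8717.
δ = 23.45 × 0.8717 = 20.441° ≈ +20.44°.

+20.44°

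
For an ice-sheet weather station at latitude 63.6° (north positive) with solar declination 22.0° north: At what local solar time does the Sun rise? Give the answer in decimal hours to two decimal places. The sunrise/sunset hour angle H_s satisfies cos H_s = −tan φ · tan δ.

cos H_s = −tan(63.6°) · tan(22.0°) = -0.8139, so H_s = arccos(-0.8139) = 144.48°.
Sunrise is at 12 − H_s/15 = 12 − 9.632 = 2.368 h local solar time.

2.37 h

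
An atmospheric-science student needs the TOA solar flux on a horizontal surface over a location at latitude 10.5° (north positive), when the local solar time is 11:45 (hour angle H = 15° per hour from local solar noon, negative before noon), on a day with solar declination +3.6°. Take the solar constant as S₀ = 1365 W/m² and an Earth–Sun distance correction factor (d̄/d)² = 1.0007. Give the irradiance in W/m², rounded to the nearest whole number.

1353 W/m²

Hour angle H = 15° × (11.75 − 12) = -3.75°.
With φ = 10.5°, δ = 3.6°, H = -3.75°: sin φ sin δ = 0.0114, cos φ cos δ cos H = 0.9792, so cos θ_z = 0.9906.
Top-of-atmosphere irradiance = S₀ (d̄/d)² cos θ_z = 1365 × 1.0007 × 0.9906 = 1353.12 W/m².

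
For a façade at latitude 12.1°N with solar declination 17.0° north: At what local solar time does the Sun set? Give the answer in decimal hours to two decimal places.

18.25 h

−tan φ tan δ = −(0.2144)(0.3057) = -0.0655; H_s = arccos(-0.0655) = 93.76°.
Sunset is at 12 + H_s/15 = 12 + 6.251 = 18.251 h local solar time.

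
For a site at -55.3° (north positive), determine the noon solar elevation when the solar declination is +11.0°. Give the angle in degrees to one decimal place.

At local solar noon the hour angle is zero, so the elevation is 90° − |φ − δ| = 90° − |-55.3° − (11.0°)| = 90° − 66.3° = 23.7°.

23.7°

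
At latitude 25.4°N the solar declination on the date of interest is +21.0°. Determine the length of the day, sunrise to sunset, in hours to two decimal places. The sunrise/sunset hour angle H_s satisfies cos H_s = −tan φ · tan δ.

The sunset hour angle satisfies cos H_s = −tan φ tan δ = -0.1823, giving H_s = 100.50°.
Day length = 2 H_s / 15° h⁻¹ = 201.00° / 15 = 13.400 h.

13.40 hours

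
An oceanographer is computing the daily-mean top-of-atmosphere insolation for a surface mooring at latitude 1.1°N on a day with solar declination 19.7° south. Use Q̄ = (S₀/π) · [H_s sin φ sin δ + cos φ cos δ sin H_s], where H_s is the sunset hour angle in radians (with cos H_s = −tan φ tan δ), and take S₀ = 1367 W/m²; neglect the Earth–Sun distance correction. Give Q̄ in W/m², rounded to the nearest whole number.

405 W/m²

cos H_s = −tan(1.1°) · tan(-19.7°) = 0.0069, so H_s = arccos(0.0069) = 89.60°. In radians, H_s = 1.5638.
H_s sin φ sin δ = 1.5638 × 0.0192 × -0.3371 = -0.0101.
cos φ cos δ sin H_s = 0.9998 × 0.9415 × 1.0000 = 0.9413.
Q̄ = (1367/π) × (-0.0101 + 0.9413) = 435.13 × 0.9312 = 405.19 W/m².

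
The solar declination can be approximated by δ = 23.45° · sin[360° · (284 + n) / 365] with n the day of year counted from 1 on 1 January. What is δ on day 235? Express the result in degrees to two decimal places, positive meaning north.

360 × (284 + 235) / 365 = 511.890°; sin(511.890°) = 0.4712.
δ = 23.45 × 0.4712 = 11.050° ≈ +11.05°.

+11.05°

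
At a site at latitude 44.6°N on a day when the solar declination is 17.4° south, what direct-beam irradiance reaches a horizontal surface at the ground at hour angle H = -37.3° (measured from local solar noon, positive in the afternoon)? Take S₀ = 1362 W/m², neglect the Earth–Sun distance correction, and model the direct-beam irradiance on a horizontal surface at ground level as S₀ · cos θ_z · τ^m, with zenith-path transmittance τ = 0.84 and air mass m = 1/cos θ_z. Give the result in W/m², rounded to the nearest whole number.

266 W/m²

With φ = 44.6°, δ = -17.4°, H = -37.30°: sin φ sin δ = -0.2100, cos φ cos δ cos H = 0.5405, so cos θ_z = 0.3305.
Air mass m = 1/cos θ_z = 1/0.3305 = 3.026; τ^m = 0.84^3.026 = 0.5900.
Surface direct beam = 1362 × 0.3305 × 0.5900 = 265.58 W/m².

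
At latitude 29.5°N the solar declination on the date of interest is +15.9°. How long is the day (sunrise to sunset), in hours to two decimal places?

13.24 hours

−tan φ tan δ = −(0.5658)(0.2849) = -0.1612; H_s = arccos(-0.1612) = 99.28°.
Day length = 2 H_s / 15° h⁻¹ = 198.56° / 15 = 13.237 h.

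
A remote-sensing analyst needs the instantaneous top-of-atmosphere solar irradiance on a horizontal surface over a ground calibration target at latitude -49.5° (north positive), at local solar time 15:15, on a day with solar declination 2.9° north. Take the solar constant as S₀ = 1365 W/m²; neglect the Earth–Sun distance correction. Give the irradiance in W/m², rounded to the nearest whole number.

531 W/m²

Hour angle H = 15° × (15.25 − 12) = 48.75°.
With φ = -49.5°, δ = 2.9°, H = 48.75°: sin φ sin δ = -0.0385, cos φ cos δ cos H = 0.4277, so cos θ_z = 0.3892.
Top-of-atmosphere irradiance = S₀ cos θ_z = 1365 × 0.3892 = 531.26 W/m².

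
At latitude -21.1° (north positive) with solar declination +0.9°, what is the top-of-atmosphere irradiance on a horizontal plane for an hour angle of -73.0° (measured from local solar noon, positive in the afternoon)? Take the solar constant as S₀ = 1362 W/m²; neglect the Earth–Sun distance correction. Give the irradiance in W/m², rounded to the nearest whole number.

364 W/m²

With φ = -21.1°, δ = 0.9°, H = -73.00°: sin φ sin δ = -0.0057, cos φ cos δ cos H = 0.2727, so cos θ_z = 0.2670.
Top-of-atmosphere irradiance = S₀ cos θ_z = 1362 × 0.2670 = 363.65 W/m².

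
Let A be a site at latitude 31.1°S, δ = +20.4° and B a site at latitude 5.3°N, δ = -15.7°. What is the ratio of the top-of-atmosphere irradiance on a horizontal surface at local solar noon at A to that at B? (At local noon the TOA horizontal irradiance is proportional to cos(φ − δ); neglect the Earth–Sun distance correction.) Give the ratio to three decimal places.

0.667

A: cos θ_z = cos(-31.1° − (20.4°)) = 0.6225.
B: cos θ_z = cos(5.3° − (-15.7°)) = 0.9336.
Ratio A/B = 0.6225 / 0.9336 = 0.6668.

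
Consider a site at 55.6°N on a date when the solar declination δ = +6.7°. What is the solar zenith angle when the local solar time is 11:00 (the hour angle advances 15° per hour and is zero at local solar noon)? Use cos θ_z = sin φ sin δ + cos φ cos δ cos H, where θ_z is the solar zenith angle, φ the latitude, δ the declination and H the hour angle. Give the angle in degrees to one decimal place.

50.3°

Hour angle H = 15° × (11 − 12) = -15.00°.
With φ = 55.6°, δ = 6.7°, H = -15.00°: sin φ sin δ = 0.0963, cos φ cos δ cos H = 0.5420, so cos θ_z = 0.6383.
θ_z = arccos(0.6383) = 50.33°.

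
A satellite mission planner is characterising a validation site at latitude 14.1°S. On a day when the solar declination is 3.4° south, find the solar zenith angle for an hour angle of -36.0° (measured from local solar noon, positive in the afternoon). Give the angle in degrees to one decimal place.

37.1°

cos θ_z = sin(-14.1°) sin(-3.4°) + cos(-14.1°) cos(-3.4°) cos(-36.00°) = 0.0144 + 0.7833 = 0.7977.
θ_z = arccos(0.7977) = 37.09°.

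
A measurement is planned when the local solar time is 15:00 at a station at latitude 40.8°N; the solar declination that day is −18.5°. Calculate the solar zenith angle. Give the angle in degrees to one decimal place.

72.5°

Hour angle H = 15° × (15 − 12) = 45.00°.
cos θ_z = sin(40.8°) sin(-18.5°) + cos(40.8°) cos(-18.5°) cos(45.00°) = -0.2073 + 0.5076 = 0.3003.
θ_z = arccos(0.3003) = 72.52°.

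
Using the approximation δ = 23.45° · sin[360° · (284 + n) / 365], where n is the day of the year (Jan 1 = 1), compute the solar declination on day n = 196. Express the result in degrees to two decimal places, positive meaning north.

+21.52°

360 × (284 + 196) / 365 = 473.425°; sin(473.425°) = 0.9176.
δ = 23.45 × 0.9176 = 21.518° ≈ +21.52°.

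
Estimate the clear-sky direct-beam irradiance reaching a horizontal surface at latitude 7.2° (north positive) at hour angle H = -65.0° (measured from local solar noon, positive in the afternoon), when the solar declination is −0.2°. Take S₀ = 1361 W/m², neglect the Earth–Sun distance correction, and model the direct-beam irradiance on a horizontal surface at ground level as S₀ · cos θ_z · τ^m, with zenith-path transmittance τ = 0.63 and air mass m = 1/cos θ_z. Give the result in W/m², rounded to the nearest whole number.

cos θ_z = sin φ sin δ + cos φ cos δ cos H = (0.1253)(-0.0035) + (0.9921)(1.0000)(0.4226) = 0.4188.
Air mass m = 1/cos θ_z = 1/0.4188 = 2.388; τ^m = 0.63^2.388 = 0.3318.
Surface direct beam = 1361 × 0.4188 × 0.3318 = 189.12 W/m².

189 W/m²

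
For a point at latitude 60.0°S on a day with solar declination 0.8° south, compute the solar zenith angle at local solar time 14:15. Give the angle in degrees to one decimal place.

64.7°

Hour angle H = 15° × (14.25 − 12) = 33.75°.
cos θ_z = sin φ sin δ + cos φ cos δ cos H = (-0.8660)(-0.0140) + (0.5000)(0.9999)(0.8315) = 0.4278.
θ_z = arccos(0.4278) = 64.67°.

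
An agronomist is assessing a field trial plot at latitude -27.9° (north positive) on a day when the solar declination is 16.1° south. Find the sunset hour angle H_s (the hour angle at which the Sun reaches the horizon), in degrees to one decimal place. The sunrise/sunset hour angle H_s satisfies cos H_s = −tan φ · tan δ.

98.8°

The sunset hour angle satisfies cos H_s = −tan φ tan δ = -0.1528, giving H_s = 98.79°.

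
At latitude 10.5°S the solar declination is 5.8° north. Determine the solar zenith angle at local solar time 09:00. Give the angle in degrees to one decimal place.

Hour angle H = 15° × (9 − 12) = -45.00°.
With φ = -10.5°, δ = 5.8°, H = -45.00°: sin φ sin δ = -0.0184, cos φ cos δ cos H = 0.6917, so cos θ_z = 0.6733.
θ_z = arccos(0.6733) = 47.68°.

47.7°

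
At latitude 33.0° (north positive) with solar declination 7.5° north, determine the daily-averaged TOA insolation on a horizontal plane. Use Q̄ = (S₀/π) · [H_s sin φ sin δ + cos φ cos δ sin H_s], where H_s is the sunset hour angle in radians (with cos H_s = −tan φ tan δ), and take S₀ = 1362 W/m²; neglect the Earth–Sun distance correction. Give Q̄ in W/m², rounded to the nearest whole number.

The sunset hour angle satisfies cos H_s = −tan φ tan δ = -0.0855, giving H_s = 94.90°. In radians, H_s = 1.6563.
H_s sin φ sin δ = 1.6563 × 0.5446 × 0.1305 = 0.1177.
cos φ cos δ sin H_s = 0.8387 × 0.9914 × 0.9963 = 0.8284.
Q̄ = (1362/π) × (0.1177 + 0.8284) = 433.54 × 0.9461 = 410.17 W/m².

410 W/m²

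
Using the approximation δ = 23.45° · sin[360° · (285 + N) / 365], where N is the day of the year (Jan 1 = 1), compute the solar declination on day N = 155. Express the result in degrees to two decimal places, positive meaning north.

+22.54°

360 × (285 + 155) / 365 = 433.973°; sin(433.973°) = 0.9611.
δ = 23.45 × 0.9611 = 22.538° ≈ +22.54°.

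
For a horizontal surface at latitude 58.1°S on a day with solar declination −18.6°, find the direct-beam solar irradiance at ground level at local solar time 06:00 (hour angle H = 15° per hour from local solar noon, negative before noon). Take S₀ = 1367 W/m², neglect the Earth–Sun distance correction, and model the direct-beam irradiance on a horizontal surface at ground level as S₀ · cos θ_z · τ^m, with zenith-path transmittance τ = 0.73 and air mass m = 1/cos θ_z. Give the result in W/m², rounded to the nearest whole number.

Hour angle H = 15° × (6 − 12) = -90.00°.
cos θ_z = sin(-58.1°) sin(-18.6°) + cos(-58.1°) cos(-18.6°) cos(-90.00°) = 0.2708 + 0.0000 = 0.2708.
Air mass m = 1/cos θ_z = 1/0.2708 = 3.693; τ^m = 0.73^3.693 = 0.3128.
Surface direct beam = 1367 × 0.2708 × 0.3128 = 115.79 W/m².

116 W/m²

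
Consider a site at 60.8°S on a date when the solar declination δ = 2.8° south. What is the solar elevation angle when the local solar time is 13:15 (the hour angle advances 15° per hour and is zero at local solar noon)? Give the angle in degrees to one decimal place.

30.3°

Hour angle H = 15° × (13.25 − 12) = 18.75°.
With φ = -60.8°, δ = -2.8°, H = 18.75°: sin φ sin δ = 0.0426, cos φ cos δ cos H = 0.4614, so cos θ_z = 0.5040.
θ_z = arccos(0.5040) = 59.74°, so the elevation is 90° − 59.74° = 30.26°.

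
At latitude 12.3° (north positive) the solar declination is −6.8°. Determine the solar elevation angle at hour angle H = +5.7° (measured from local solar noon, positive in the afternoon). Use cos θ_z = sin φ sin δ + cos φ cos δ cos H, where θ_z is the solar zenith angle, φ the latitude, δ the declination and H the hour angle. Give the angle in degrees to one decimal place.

70.1°

cos θ_z = sin(12.3°) sin(-6.8°) + cos(12.3°) cos(-6.8°) cos(5.70°) = -0.0252 + 0.9654 = 0.9402.
θ_z = arccos(0.9402) = 19.91°, so the elevation is 90° − 19.91° = 70.09°.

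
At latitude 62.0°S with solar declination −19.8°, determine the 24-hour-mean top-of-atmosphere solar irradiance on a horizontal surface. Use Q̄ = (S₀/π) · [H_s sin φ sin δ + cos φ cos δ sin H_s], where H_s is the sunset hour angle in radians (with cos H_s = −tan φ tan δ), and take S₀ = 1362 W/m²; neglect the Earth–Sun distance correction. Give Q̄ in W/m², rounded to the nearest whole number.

441 W/m²

−tan φ tan δ = −(-1.8807)(-0.3600) = -0.6771; H_s = arccos(-0.6771) = 132.62°. In radians, H_s = 2.3147.
H_s sin φ sin δ = 2.3147 × -0.8829 × -0.3387 = 0.6922.
cos φ cos δ sin H_s = 0.4695 × 0.9409 × 0.7358 = 0.3250.
Q̄ = (1362/π) × (0.6922 + 0.3250) = 433.54 × 1.0172 = 441.00 W/m².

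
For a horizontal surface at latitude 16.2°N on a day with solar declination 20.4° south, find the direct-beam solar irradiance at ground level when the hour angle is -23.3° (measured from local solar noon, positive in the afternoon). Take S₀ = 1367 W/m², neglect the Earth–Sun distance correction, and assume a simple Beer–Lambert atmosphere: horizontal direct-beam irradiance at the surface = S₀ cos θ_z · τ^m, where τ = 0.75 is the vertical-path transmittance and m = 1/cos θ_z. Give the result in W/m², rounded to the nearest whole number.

With φ = 16.2°, δ = -20.4°, H = -23.30°: sin φ sin δ = -0.0972, cos φ cos δ cos H = 0.8267, so cos θ_z = 0.7295.
Air mass m = 1/cos θ_z = 1/0.7295 = 1.371; τ^m = 0.75^1.371 = 0.6741.
Surface direct beam = 1367 × 0.7295 × 0.6741 = 672.23 W/m².

672 W/m²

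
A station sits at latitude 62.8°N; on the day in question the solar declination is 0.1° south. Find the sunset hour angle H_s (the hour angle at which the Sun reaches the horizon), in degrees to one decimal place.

89.8°

The sunset hour angle satisfies cos H_s = −tan φ tan δ = 0.0034, giving H_s = 89.81°.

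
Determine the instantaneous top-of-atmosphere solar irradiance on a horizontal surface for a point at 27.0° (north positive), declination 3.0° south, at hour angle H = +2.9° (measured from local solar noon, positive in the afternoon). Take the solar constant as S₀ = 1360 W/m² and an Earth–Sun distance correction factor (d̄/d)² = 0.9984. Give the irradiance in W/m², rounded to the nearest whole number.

cos θ_z = sin(27.0°) sin(-3.0°) + cos(27.0°) cos(-3.0°) cos(2.90°) = -0.0238 + 0.8886 = 0.8648.
Top-of-atmosphere irradiance = S₀ (d̄/d)² cos θ_z = 1360 × 0.9984 × 0.8648 = 1174.25 W/m².

1174 W/m²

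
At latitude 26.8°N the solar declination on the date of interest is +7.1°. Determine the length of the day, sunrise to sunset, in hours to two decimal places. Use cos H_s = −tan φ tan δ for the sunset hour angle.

12.48 hours

cos H_s = −tan(26.8°) · tan(7.1°) = -0.0629, so H_s = arccos(-0.0629) = 93.61°.
Day length = 2 H_s / 15° h⁻¹ = 187.22° / 15 = 12.481 h.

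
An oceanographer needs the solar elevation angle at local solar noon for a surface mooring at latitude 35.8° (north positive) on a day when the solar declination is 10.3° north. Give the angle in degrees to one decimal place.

At local solar noon the hour angle is zero, so the elevation is 90° − |φ − δ| = 90° − |35.8° − (10.3°)| = 90° − 25.5° = 64.5°.

64.5°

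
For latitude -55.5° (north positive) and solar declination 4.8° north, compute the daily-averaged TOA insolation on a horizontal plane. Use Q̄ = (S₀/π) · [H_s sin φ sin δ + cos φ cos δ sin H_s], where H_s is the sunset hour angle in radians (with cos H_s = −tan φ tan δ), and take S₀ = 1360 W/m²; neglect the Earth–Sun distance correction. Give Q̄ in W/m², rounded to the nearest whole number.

199 W/m²

cos H_s = −tan(-55.5°) · tan(4.8°) = 0.1222, so H_s = arccos(0.1222) = 82.98°. In radians, H_s = 1.4483.
H_s sin φ sin δ = 1.4483 × -0.8241 × 0.0837 = -0.0999.
cos φ cos δ sin H_s = 0.5664 × 0.9965 × 0.9925 = 0.5602.
Q̄ = (1360/π) × (-0.0999 + 0.5602) = 432.90 × 0.4603 = 199.26 W/m².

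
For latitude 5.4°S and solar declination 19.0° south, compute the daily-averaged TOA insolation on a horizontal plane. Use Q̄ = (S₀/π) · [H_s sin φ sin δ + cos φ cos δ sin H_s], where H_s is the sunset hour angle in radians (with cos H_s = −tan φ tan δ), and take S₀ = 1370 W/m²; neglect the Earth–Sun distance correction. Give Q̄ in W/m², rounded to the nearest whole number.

cos H_s = −tan(-5.4°) · tan(-19.0°) = -0.0325, so H_s = arccos(-0.0325) = 91.86°. In radians, H_s = 1.6033.
H_s sin φ sin δ = 1.6033 × -0.0941 × -0.3256 = 0.0491.
cos φ cos δ sin H_s = 0.9956 × 0.9455 × 0.9995 = 0.9409.
Q̄ = (1370/π) × (0.0491 + 0.9409) = 436.08 × 0.9900 = 431.72 W/m².

432 W/m²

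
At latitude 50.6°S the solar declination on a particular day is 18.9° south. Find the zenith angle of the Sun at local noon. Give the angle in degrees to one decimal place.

31.7°

At local solar noon the hour angle is zero, so the zenith angle is |φ − δ| = |-50.6° − (-18.9°)| = 31.7°.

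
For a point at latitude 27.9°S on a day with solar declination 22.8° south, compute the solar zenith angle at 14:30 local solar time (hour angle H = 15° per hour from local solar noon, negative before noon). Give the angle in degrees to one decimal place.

Hour angle H = 15° × (14.5 − 12) = 37.50°.
With φ = -27.9°, δ = -22.8°, H = 37.50°: sin φ sin δ = 0.1813, cos φ cos δ cos H = 0.6464, so cos θ_z = 0.8277.
θ_z = arccos(0.8277) = 34.14°.

34.1°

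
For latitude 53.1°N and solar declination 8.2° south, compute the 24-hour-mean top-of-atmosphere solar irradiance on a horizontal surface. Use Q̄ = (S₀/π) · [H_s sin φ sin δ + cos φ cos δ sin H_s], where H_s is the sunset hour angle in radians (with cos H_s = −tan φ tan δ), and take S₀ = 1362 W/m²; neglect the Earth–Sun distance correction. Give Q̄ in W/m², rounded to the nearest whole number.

185 W/m²

The sunset hour angle satisfies cos H_s = −tan φ tan δ = 0.1919, giving H_s = 78.94°. In radians, H_s = 1.3778.
H_s sin φ sin δ = 1.3778 × 0.7997 × -0.1426 = -0.1571.
cos φ cos δ sin H_s = 0.6004 × 0.9898 × 0.9814 = 0.5832.
Q̄ = (1362/π) × (-0.1571 + 0.5832) = 433.54 × 0.4261 = 184.73 W/m².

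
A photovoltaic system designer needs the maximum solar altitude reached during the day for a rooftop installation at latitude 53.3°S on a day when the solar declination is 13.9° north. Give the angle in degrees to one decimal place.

At local solar noon the hour angle is zero, so the elevation is 90° − |φ − δ| = 90° − |-53.3° − (13.9°)| = 90° − 67.2° = 22.8°.

22.8°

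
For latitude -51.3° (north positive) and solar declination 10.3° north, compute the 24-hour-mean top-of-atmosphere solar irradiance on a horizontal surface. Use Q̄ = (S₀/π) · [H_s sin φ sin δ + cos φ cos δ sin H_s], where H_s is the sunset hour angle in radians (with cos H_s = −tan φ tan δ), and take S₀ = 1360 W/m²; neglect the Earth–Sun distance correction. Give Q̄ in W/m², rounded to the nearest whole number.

The sunset hour angle satisfies cos H_s = −tan φ tan δ = 0.2268, giving H_s = 76.89°. In radians, H_s = 1.3420.
H_s sin φ sin δ = 1.3420 × -0.7804 × 0.1788 = -0.1873.
cos φ cos δ sin H_s = 0.6252 × 0.9839 × 0.9739 = 0.5991.
Q̄ = (1360/π) × (-0.1873 + 0.5991) = 432.90 × 0.4118 = 178.27 W/m².

178 W/m²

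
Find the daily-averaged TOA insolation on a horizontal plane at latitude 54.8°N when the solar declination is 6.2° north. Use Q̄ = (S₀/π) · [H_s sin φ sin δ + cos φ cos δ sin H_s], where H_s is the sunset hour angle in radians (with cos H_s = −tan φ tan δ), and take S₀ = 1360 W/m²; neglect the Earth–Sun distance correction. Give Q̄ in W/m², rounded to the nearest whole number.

311 W/m²

The sunset hour angle satisfies cos H_s = −tan φ tan δ = -0.1540, giving H_s = 98.86°. In radians, H_s = 1.7254.
H_s sin φ sin δ = 1.7254 × 0.8171 × 0.1080 = 0.1523.
cos φ cos δ sin H_s = 0.5764 × 0.9942 × 0.9881 = 0.5662.
Q̄ = (1360/π) × (0.1523 + 0.5662) = 432.90 × 0.7185 = 311.04 W/m².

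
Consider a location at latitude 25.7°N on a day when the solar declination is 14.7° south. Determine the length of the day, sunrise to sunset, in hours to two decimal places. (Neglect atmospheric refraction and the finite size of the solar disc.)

−tan φ tan δ = −(0.4813)(-0.2623) = 0.1262; H_s = arccos(0.1262) = 82.75°.
Day length = 2 H_s / 15° h⁻¹ = 165.50° / 15 = 11.033 h.

11.03 hours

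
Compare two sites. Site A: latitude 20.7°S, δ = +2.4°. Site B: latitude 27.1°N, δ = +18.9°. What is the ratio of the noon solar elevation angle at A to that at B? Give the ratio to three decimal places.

A: 90° − |-20.7 − (2.4)| = 66.90°.
B: 90° − |27.1 − (18.9)| = 81.80°.
Ratio A/B = 66.9000 / 81.8000 = 0.8178.

0.818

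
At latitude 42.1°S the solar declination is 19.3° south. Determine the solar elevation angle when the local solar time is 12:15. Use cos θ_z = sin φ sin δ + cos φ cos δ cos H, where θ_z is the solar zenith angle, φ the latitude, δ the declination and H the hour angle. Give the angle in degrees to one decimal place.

67.0°

Hour angle H = 15° × (12.25 − 12) = 3.75°.
cos θ_z = sin φ sin δ + cos φ cos δ cos H = (-0.6704)(-0.3305) + (0.7420)(0.9438)(0.9979) = 0.9204.
θ_z = arccos(0.9204) = 23.02°, so the elevation is 90° − 23.02° = 66.98°.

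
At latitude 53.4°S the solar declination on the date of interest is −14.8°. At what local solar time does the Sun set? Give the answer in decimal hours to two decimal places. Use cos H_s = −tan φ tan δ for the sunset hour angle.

cos H_s = −tan(-53.4°) · tan(-14.8°) = -0.3558, so H_s = arccos(-0.3558) = 110.84°.
Sunset is at 12 + H_s/15 = 12 + 7.389 = 19.389 h local solar time.

19.39 h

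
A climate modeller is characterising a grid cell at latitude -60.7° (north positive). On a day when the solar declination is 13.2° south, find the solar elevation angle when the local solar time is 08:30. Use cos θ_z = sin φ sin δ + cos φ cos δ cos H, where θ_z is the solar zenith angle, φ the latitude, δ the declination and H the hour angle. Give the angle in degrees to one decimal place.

29.3°

Hour angle H = 15° × (8.5 − 12) = -52.50°.
cos θ_z = sin φ sin δ + cos φ cos δ cos H = (-0.8721)(-0.2284) + (0.4894)(0.9736)(0.6088) = 0.4893.
θ_z = arccos(0.4893) = 60.71°, so the elevation is 90° − 60.71° = 29.29°.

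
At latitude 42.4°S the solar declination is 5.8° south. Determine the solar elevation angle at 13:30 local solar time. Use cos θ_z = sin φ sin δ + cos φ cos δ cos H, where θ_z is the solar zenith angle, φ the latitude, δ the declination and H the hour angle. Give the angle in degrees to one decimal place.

Hour angle H = 15° × (13.5 − 12) = 22.50°.
With φ = -42.4°, δ = -5.8°, H = 22.50°: sin φ sin δ = 0.0681, cos φ cos δ cos H = 0.6788, so cos θ_z = 0.7469.
θ_z = arccos(0.7469) = 41.68°, so the elevation is 90° − 41.68° = 48.32°.

48.3°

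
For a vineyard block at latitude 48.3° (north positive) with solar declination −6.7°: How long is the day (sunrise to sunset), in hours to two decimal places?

10.99 hours

cos H_s = −tan(48.3°) · tan(-6.7°) = 0.1318, so H_s = arccos(0.1318) = 82.43°.
Day length = 2 H_s / 15° h⁻¹ = 164.86° / 15 = 10.991 h.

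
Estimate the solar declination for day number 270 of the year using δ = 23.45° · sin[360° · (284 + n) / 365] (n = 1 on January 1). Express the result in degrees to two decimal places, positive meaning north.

360 × (284 + 270) / 365 = 546.411°; sin(546.411°) = -0.1117.
δ = 23.45 × -0.1117 = -2.619° ≈ -2.62°.

-2.62°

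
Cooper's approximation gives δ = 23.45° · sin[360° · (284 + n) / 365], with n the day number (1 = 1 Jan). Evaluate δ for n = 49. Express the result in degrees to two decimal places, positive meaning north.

-12.27°

360 × (284 + 49) / 365 = 328.438°; sin(328.438°) = -0.5234.
δ = 23.45 × -0.5234 = -12.274° ≈ -12.27°.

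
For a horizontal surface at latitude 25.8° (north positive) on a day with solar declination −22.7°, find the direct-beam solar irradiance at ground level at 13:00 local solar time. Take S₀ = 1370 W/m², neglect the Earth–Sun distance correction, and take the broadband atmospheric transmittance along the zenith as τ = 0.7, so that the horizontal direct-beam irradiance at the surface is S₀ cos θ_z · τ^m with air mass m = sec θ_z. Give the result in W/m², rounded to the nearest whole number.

495 W/m²

Hour angle H = 15° × (13 − 12) = 15.00°.
cos θ_z = sin(25.8°) sin(-22.7°) + cos(25.8°) cos(-22.7°) cos(15.00°) = -0.1680 + 0.8023 = 0.6343.
Air mass m = 1/cos θ_z = 1/0.6343 = 1.577; τ^m = 0.7^1.577 = 0.5698.
Surface direct beam = 1370 × 0.6343 × 0.5698 = 495.15 W/m².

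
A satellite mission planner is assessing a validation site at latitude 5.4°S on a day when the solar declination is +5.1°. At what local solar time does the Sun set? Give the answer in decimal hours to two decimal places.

The sunset hour angle satisfies cos H_s = −tan φ tan δ = 0.0084, giving H_s = 89.52°.
Sunset is at 12 + H_s/15 = 12 + 5.968 = 17.968 h local solar time.

17.97 h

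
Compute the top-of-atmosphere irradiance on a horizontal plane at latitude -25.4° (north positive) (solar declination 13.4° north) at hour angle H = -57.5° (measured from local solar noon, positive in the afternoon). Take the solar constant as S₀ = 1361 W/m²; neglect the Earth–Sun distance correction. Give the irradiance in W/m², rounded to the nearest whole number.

507 W/m²

cos θ_z = sin φ sin δ + cos φ cos δ cos H = (-0.4289)(0.2317) + (0.9033)(0.9728)(0.5373) = 0.3728.
Top-of-atmosphere irradiance = S₀ cos θ_z = 1361 × 0.3728 = 507.38 W/m².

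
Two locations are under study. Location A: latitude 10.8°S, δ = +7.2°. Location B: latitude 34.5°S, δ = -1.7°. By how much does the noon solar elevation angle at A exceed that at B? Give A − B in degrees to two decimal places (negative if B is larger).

A: 90° − |-10.8 − (7.2)| = 72.00°.
B: 90° − |-34.5 − (-1.7)| = 57.20°.
A − B = 72.00 − 57.20 = 14.80°.

+14.80°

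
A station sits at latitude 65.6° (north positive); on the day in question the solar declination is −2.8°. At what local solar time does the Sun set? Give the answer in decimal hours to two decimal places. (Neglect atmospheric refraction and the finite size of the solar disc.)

17.59 h

cos H_s = −tan(65.6°) · tan(-2.8°) = 0.1078, so H_s = arccos(0.1078) = 83.81°.
Sunset is at 12 + H_s/15 = 12 + 5.587 = 17.587 h local solar time.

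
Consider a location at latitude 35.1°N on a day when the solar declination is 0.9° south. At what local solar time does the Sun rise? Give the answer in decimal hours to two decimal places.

6.04 h

The sunset hour angle satisfies cos H_s = −tan φ tan δ = 0.0110, giving H_s = 89.37°.
Sunrise is at 12 − H_s/15 = 12 − 5.958 = 6.042 h local solar time.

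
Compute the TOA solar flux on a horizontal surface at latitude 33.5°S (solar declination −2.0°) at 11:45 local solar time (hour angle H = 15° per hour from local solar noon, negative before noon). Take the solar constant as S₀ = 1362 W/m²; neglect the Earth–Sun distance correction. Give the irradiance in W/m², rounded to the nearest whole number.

Hour angle H = 15° × (11.75 − 12) = -3.75°.
cos θ_z = sin φ sin δ + cos φ cos δ cos H = (-0.5519)(-0.0349) + (0.8339)(0.9994)(0.9979) = 0.8509.
Top-of-atmosphere irradiance = S₀ cos θ_z = 1362 × 0.8509 = 1158.93 W/m².

1159 W/m²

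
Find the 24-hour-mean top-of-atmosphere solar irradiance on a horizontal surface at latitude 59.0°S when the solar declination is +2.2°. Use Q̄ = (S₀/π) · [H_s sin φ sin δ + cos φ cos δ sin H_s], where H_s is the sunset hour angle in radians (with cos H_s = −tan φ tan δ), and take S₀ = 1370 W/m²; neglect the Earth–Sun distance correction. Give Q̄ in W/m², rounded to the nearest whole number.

cos H_s = −tan(-59.0°) · tan(2.2°) = 0.0639, so H_s = arccos(0.0639) = 86.34°. In radians, H_s = 1.5069.
H_s sin φ sin δ = 1.5069 × -0.8572 × 0.0384 = -0.0496.
cos φ cos δ sin H_s = 0.5150 × 0.9993 × 0.9980 = 0.5136.
Q̄ = (1370/π) × (-0.0496 + 0.5136) = 436.08 × 0.4640 = 202.34 W/m².

202 W/m²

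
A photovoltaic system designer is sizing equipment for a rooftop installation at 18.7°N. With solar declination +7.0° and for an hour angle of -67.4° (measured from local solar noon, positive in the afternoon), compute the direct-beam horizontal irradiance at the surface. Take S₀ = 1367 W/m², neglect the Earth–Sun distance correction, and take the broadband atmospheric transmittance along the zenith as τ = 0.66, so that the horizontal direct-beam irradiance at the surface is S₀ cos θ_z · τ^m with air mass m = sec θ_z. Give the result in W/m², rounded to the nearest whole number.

With φ = 18.7°, δ = 7.0°, H = -67.40°: sin φ sin δ = 0.0391, cos φ cos δ cos H = 0.3613, so cos θ_z = 0.4004.
Air mass m = 1/cos θ_z = 1/0.4004 = 2.498; τ^m = 0.66^2.498 = 0.3542.
Surface direct beam = 1367 × 0.4004 × 0.3542 = 193.87 W/m².

194 W/m²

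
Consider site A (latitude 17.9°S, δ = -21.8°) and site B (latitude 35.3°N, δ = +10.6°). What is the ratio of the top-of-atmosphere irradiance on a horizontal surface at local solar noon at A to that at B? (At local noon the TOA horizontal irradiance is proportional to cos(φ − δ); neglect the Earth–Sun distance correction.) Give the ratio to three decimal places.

A: cos θ_z = cos(-17.9° − (-21.8°)) = 0.9977.
B: cos θ_z = cos(35.3° − (10.6°)) = 0.9085.
Ratio A/B = 0.9977 / 0.9085 = 1.0982.

1.098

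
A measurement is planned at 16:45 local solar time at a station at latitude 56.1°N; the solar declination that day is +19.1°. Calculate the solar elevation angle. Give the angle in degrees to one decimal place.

Hour angle H = 15° × (16.75 − 12) = 71.25°.
cos θ_z = sin φ sin δ + cos φ cos δ cos H = (0.8300)(0.3272) + (0.5577)(0.9449)(0.3214) = 0.4409.
θ_z = arccos(0.4409) = 63.84°, so the elevation is 90° − 63.84° = 26.16°.

26.2°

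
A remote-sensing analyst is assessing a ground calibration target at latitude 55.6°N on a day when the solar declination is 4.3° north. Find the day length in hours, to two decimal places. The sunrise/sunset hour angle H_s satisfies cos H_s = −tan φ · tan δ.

−tan φ tan δ = −(1.4605)(0.0752) = -0.1098; H_s = arccos(-0.1098) = 96.30°.
Day length = 2 H_s / 15° h⁻¹ = 192.60° / 15 = 12.840 h.

12.84 hours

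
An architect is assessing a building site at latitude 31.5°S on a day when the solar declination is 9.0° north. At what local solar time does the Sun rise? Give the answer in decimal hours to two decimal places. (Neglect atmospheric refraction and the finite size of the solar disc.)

cos H_s = −tan(-31.5°) · tan(9.0°) = 0.0971, so H_s = arccos(0.0971) = 84.43°.
Sunrise is at 12 − H_s/15 = 12 − 5.629 = 6.371 h local solar time.

6.37 h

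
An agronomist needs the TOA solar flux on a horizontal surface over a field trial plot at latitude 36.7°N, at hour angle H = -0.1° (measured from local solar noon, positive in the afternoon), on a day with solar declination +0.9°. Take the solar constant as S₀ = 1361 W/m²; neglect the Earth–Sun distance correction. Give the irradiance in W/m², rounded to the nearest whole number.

1104 W/m²

cos θ_z = sin φ sin δ + cos φ cos δ cos H = (0.5976)(0.0157) + (0.8018)(0.9999)(1.0000) = 0.8111.
Top-of-atmosphere irradiance = S₀ cos θ_z = 1361 × 0.8111 = 1103.91 W/m².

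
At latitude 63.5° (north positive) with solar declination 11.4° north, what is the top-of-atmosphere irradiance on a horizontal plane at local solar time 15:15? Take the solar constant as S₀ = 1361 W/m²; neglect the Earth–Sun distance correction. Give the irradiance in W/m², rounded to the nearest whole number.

Hour angle H = 15° × (15.25 − 12) = 48.75°.
cos θ_z = sin(63.5°) sin(11.4°) + cos(63.5°) cos(11.4°) cos(48.75°) = 0.1769 + 0.2884 = 0.4653.
Top-of-atmosphere irradiance = S₀ cos θ_z = 1361 × 0.4653 = 633.27 W/m².

633 W/m²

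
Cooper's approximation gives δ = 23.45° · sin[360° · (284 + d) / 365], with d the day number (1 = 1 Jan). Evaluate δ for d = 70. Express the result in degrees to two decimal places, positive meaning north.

360 × (284 + 70) / 365 = 349.151°; sin(349.151°) = -0.1882.
δ = 23.45 × -0.1882 = -4.413° ≈ -4.41°.

-4.41°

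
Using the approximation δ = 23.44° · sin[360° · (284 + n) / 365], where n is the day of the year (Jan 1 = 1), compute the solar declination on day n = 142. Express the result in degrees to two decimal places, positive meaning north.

360 × (284 + 142) / 365 = 420.164°; sin(420.164°) = 0.8675.
δ = 23.44 × 0.8675 = 20.334° ≈ +20.33°.

+20.33°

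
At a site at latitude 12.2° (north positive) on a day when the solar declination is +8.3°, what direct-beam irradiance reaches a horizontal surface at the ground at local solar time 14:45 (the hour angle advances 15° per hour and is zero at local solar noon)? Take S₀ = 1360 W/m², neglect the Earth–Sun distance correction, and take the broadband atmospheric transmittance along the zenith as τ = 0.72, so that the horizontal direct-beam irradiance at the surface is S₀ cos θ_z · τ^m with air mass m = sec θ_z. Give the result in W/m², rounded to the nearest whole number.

Hour angle H = 15° × (14.75 − 12) = 41.25°.
With φ = 12.2°, δ = 8.3°, H = 41.25°: sin φ sin δ = 0.0305, cos φ cos δ cos H = 0.7272, so cos θ_z = 0.7577.
Air mass m = 1/cos θ_z = 1/0.7577 = 1.320; τ^m = 0.72^1.320 = 0.6482.
Surface direct beam = 1360 × 0.7577 × 0.6482 = 667.95 W/m².

668 W/m²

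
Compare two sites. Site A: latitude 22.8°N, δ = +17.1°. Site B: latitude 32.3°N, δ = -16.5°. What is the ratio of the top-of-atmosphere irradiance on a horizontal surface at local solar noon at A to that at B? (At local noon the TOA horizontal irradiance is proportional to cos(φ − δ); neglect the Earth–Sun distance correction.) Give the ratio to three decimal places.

A: cos θ_z = cos(22.8° − (17.1°)) = 0.9951.
B: cos θ_z = cos(32.3° − (-16.5°)) = 0.6587.
Ratio A/B = 0.9951 / 0.6587 = 1.5107.

1.511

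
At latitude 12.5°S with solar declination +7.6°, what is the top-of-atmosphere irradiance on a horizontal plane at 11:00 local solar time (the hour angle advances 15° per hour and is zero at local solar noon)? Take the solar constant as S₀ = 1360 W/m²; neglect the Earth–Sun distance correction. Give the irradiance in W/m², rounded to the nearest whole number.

1232 W/m²

Hour angle H = 15° × (11 − 12) = -15.00°.
cos θ_z = sin φ sin δ + cos φ cos δ cos H = (-0.2164)(0.1323) + (0.9763)(0.9912)(0.9659) = 0.9061.
Top-of-atmosphere irradiance = S₀ cos θ_z = 1360 × 0.9061 = 1232.30 W/m².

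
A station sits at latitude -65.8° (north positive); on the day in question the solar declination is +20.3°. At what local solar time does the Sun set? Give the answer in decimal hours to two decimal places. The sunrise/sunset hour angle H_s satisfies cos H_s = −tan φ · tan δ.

14.31 h

The sunset hour angle satisfies cos H_s = −tan φ tan δ = 0.8231, giving H_s = 34.60°.
Sunset is at 12 + H_s/15 = 12 + 2.307 = 14.307 h local solar time.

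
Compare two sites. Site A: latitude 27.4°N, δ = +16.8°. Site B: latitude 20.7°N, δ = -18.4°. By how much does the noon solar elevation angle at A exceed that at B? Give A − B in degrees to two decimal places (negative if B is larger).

+28.50°

A: 90° − |27.4 − (16.8)| = 79.40°.
B: 90° − |20.7 − (-18.4)| = 50.90°.
A − B = 79.40 − 50.90 = 28.50°.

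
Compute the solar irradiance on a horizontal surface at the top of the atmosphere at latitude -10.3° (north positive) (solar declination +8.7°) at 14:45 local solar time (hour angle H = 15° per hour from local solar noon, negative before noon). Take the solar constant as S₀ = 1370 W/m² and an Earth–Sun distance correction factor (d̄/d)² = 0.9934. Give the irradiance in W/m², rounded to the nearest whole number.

Hour angle H = 15° × (14.75 − 12) = 41.25°.
With φ = -10.3°, δ = 8.7°, H = 41.25°: sin φ sin δ = -0.0270, cos φ cos δ cos H = 0.7312, so cos θ_z = 0.7042.
Top-of-atmosphere irradiance = S₀ (d̄/d)² cos θ_z = 1370 × 0.9934 × 0.7042 = 958.39 W/m².

958 W/m²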